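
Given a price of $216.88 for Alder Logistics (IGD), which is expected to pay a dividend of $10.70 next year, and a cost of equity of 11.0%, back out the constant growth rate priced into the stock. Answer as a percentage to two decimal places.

6.07%

From P₀ = D₁/(r − g), the implied growth is g = r − D₁/P₀.
g = 0.11 − 10.70/216.88 = 0.11 − 0.04934 = 0.06066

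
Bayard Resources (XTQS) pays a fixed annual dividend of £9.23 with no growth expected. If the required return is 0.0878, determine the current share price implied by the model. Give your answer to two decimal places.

£105.13

Zero-growth DDM (perpetuity): P₀ = D/r = 9.23 / 0.0878 = 105.1253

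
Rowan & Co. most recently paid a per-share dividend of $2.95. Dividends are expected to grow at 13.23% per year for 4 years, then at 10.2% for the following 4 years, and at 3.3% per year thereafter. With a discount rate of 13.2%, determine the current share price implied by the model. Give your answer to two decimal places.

$50.53

Three-stage DDM. Project D₁…D_8; terminal Gordon value at t=8 with g = 0.033; discount at r = 0.132.
D_1 = 3.3403
D_2 = 3.7822
D_3 = 4.2826
D_4 = 4.8492
D_5 = 5.3438
D_6 = 5.8889
D_7 = 6.4895
D_8 = 7.1515
TV_8 = 7.3875/(0.132−0.033) = 74.6207
P₀ = Σ Dₜ/(1+r)ᵗ + TV_8/(1+r)^8 = 50.5332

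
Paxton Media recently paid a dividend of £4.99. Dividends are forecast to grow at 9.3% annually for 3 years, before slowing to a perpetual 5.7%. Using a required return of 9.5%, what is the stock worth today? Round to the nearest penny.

£152.96

Two-stage DDM. Project D₁…D_3 at 0.093, terminal growth 0.057, discount at r = 0.095.
D_1 = 5.4541
D_2 = 5.9613
D_3 = 6.5157
Terminal value at t=3: TV = D_4/(r−g) = 6.8871/(0.095−0.057) = 181.2393
P₀ = 5.4541/(1+0.095)^1 + 5.9613/(1+0.095)^2 + 6.5157/(1+0.095)^3 + 181.2393/(1+0.095)^3 = 152.9570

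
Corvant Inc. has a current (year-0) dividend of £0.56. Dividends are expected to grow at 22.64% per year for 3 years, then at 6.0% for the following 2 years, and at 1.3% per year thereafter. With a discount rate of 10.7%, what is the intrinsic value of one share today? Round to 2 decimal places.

Three-stage DDM. Project D₁…D_5; terminal Gordon value at t=5 with g = 0.013; discount at r = 0.107.
D_1 = 0.6868
D_2 = 0.8423
D_3 = 1.0330
D_4 = 1.0949
D_5 = 1.1606
TV_5 = 1.1757/(0.107−0.013) = 12.5077
P₀ = Σ Dₜ/(1+r)ᵗ + TV_5/(1+r)^5 = 11.0203

£11.02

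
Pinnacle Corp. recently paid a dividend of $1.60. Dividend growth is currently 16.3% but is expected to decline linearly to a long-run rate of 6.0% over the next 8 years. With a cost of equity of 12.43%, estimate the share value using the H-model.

H-model: P₀ = D₀[(1+g_L) + H(g_S−g_L)]/(r−g_L), with H = 8/2 = 4.
P₀ = 1.60 × [(1+0.06) + 4×(0.163−0.06)] / (0.1243−0.06)
   = 1.60 × 1.4720 / 0.0643 = 36.6283

$36.63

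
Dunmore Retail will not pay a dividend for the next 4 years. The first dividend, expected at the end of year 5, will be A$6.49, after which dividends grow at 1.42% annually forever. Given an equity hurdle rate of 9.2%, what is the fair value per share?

Deferred-dividend DDM. At t=4 the remaining stream is a growing perpetuity with first payment D_5 = 6.49.
V_4 = D_5/(r−g) = 6.49/(0.092−0.0142) = 83.4190
P₀ = V_4/(1+r)^4 = 83.4190/(1+0.092)^4 = 58.6644

A$58.66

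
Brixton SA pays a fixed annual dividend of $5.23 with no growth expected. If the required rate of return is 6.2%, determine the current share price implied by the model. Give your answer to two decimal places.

$84.35

Zero-growth DDM (perpetuity): P₀ = D/r = 5.23 / 0.062 = 84.3548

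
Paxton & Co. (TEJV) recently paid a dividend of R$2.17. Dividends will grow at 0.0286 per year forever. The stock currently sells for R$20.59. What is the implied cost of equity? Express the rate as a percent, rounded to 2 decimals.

13.70%

Rearranging the constant-growth DDM: r = D₁/P₀ + g.
D₁ = 2.17 × (1 + 0.0286) = 2.2321.
r = 2.2321 / 20.59 + 0.0286 = 0.10841 + 0.0286 = 0.13701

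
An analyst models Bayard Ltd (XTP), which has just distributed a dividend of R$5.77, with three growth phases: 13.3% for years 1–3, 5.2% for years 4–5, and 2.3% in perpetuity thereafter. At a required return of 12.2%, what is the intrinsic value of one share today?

Three-stage DDM. Project D₁…D_5; terminal Gordon value at t=5 with g = 0.023; discount at r = 0.122.
D_1 = 6.5374
D_2 = 7.4069
D_3 = 8.3920
D_4 = 8.8284
D_5 = 9.2875
TV_5 = 9.5011/(0.122−0.023) = 95.9704
P₀ = Σ Dₜ/(1+r)ᵗ + TV_5/(1+r)^5 = 82.4181

R$82.42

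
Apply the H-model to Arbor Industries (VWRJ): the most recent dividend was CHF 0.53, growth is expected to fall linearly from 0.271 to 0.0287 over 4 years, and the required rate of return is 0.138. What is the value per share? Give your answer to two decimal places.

CHF 7.34

H-model: P₀ = D₀[(1+g_L) + H(g_S−g_L)]/(r−g_L), with H = 4/2 = 2.
P₀ = 0.53 × [(1+0.0287) + 2×(0.271−0.0287)] / (0.138−0.0287)
   = 0.53 × 1.5133 / 0.1093 = 7.3381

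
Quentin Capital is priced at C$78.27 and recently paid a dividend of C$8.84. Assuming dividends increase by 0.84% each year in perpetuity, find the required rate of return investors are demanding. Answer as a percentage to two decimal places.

12.23%

Rearranging the constant-growth DDM: r = D₁/P₀ + g.
D₁ = 8.84 × (1 + 0.0084) = 8.9143.
r = 8.9143 / 78.27 + 0.0084 = 0.11389 + 0.0084 = 0.12229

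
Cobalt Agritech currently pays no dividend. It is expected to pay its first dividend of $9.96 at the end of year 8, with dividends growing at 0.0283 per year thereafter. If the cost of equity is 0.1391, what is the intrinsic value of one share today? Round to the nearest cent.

$36.12

Deferred-dividend DDM. At t=7 the remaining stream is a growing perpetuity with first payment D_8 = 9.96.
V_7 = D_8/(r−g) = 9.96/(0.1391−0.0283) = 89.8917
P₀ = V_7/(1+r)^7 = 89.8917/(1+0.1391)^7 = 36.1232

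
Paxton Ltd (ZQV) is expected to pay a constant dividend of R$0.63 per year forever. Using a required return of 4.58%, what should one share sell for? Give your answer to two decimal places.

Zero-growth DDM (perpetuity): P₀ = D/r = 0.63 / 0.0458 = 13.7555

R$13.76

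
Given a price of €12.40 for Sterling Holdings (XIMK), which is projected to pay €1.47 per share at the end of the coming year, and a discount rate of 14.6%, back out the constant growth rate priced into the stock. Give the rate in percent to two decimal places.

From P₀ = D₁/(r − g), the implied growth is g = r − D₁/P₀.
g = 0.146 − 1.47/12.40 = 0.146 − 0.11855 = 0.02745

2.75%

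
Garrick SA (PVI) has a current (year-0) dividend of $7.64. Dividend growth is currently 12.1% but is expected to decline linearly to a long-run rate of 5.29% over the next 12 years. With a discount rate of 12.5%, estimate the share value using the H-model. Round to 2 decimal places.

$154.87

H-model: P₀ = D₀[(1+g_L) + H(g_S−g_L)]/(r−g_L), with H = 12/2 = 6.
P₀ = 7.64 × [(1+0.0529) + 6×(0.121−0.0529)] / (0.125−0.0529)
   = 7.64 × 1.4615 / 0.0721 = 154.8663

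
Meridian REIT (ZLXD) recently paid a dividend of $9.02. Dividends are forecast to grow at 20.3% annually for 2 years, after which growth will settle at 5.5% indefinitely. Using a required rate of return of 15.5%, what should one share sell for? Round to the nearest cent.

$122.41

Two-stage DDM. Project D₁…D_2 at 0.203, terminal growth 0.055, discount at r = 0.155.
D_1 = 10.8511
D_2 = 13.0538
Terminal value at t=2: TV = D_3/(r−g) = 13.7718/(0.155−0.055) = 137.7179
P₀ = 10.8511/(1+0.155)^1 + 13.0538/(1+0.155)^2 + 137.7179/(1+0.155)^2 = 122.4150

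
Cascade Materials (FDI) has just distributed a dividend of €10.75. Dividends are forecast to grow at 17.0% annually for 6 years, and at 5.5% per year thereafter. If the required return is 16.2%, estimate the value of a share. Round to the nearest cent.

€176.52

Two-stage DDM. Project D₁…D_6 at 0.17, terminal growth 0.055, discount at r = 0.162.
D_1 = 12.5775
D_2 = 14.7157
D_3 = 17.2173
D_4 = 20.1443
D_5 = 23.5688
D_6 = 27.5755
Terminal value at t=6: TV = D_7/(r−g) = 29.0922/(0.162−0.055) = 271.8894
P₀ = 12.5775/(1+0.162)^1 + 14.7157/(1+0.162)^2 + 17.2173/(1+0.162)^3 + 20.1443/(1+0.162)^4 + 23.5688/(1+0.162)^5 + 27.5755/(1+0.162)^6 + 271.8894/(1+0.162)^6 = 176.5196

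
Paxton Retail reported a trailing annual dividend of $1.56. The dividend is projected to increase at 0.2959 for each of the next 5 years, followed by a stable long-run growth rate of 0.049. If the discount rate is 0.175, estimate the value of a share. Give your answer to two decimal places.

$31.76

Two-stage DDM. Project D₁…D_5 at 0.2959, terminal growth 0.049, discount at r = 0.175.
D_1 = 2.0216
D_2 = 2.6198
D_3 = 3.3950
D_4 = 4.3996
D_5 = 5.7014
Terminal value at t=5: TV = D_6/(r−g) = 5.9808/(0.175−0.049) = 47.4665
P₀ = 2.0216/(1+0.175)^1 + 2.6198/(1+0.175)^2 + 3.3950/(1+0.175)^3 + 4.3996/(1+0.175)^4 + 5.7014/(1+0.175)^5 + 47.4665/(1+0.175)^5 = 31.7578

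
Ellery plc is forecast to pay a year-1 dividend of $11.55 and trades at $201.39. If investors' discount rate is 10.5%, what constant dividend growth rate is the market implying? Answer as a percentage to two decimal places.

From P₀ = D₁/(r − g), the implied growth is g = r − D₁/P₀.
g = 0.105 − 11.55/201.39 = 0.105 − 0.05735 = 0.04765

4.76%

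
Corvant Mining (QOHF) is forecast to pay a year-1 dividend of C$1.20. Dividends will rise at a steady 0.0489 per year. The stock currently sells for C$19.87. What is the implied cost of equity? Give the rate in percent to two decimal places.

10.93%

Rearranging the constant-growth DDM: r = D₁/P₀ + g.
r = 1.2000 / 19.87 + 0.0489 = 0.06039 + 0.0489 = 0.10929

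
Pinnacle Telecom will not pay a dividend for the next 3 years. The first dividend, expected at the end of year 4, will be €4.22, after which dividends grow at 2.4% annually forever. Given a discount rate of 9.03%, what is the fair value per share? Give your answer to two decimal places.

Deferred-dividend DDM. At t=3 the remaining stream is a growing perpetuity with first payment D_4 = 4.22.
V_3 = D_4/(r−g) = 4.22/(0.0903−0.024) = 63.6501
P₀ = V_3/(1+r)^3 = 63.6501/(1+0.0903)^3 = 49.1090

€49.11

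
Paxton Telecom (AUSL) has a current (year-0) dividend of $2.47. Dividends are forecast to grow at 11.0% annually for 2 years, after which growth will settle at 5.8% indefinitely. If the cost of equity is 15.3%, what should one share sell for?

$30.16

Two-stage DDM. Project D₁…D_2 at 0.11, terminal growth 0.058, discount at r = 0.153.
D_1 = 2.7417
D_2 = 3.0433
Terminal value at t=2: TV = D_3/(r−g) = 3.2198/(0.153−0.058) = 33.8926
P₀ = 2.7417/(1+0.153)^1 + 3.0433/(1+0.153)^2 + 33.8926/(1+0.153)^2 = 30.1616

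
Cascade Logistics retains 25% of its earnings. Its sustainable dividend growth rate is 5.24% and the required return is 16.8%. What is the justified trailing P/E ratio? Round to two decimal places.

Payout ratio b = 1 − 0.25 = 0.75.
Justified trailing P/E = b(1+g)/(r−g) = 0.75×(1+0.0524)/(0.168−0.0524) = 6.8279

6.83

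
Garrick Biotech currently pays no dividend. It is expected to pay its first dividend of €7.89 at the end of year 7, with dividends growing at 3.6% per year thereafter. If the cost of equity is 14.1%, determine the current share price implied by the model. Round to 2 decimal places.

€34.05

Deferred-dividend DDM. At t=6 the remaining stream is a growing perpetuity with first payment D_7 = 7.89.
V_6 = D_7/(r−g) = 7.89/(0.141−0.036) = 75.1429
P₀ = V_6/(1+r)^6 = 75.1429/(1+0.141)^6 = 34.0544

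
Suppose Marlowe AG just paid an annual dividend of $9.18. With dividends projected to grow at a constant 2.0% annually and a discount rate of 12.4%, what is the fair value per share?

Gordon growth model: P₀ = D₁/(r − g). D₁ = 9.18 × (1 + 0.02) = 9.3636.
P₀ = 9.3636 / (0.124 − 0.02) = 9.3636 / 0.104 = 90.0346

$90.03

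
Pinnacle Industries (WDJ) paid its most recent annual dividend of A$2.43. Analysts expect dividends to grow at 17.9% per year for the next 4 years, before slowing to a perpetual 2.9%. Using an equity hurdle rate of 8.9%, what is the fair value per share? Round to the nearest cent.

Two-stage DDM. Project D₁…D_4 at 0.179, terminal growth 0.029, discount at r = 0.089.
D_1 = 2.8650
D_2 = 3.3778
D_3 = 3.9824
D_4 = 4.6953
Terminal value at t=4: TV = D_5/(r−g) = 4.8314/(0.089−0.029) = 80.5241
P₀ = 2.8650/(1+0.089)^1 + 3.3778/(1+0.089)^2 + 3.9824/(1+0.089)^3 + 4.6953/(1+0.089)^4 + 80.5241/(1+0.089)^4 = 69.1563

A$69.16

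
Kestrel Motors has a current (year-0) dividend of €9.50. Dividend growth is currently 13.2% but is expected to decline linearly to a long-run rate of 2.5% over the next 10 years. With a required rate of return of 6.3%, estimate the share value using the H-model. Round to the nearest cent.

€390.00

H-model: P₀ = D₀[(1+g_L) + H(g_S−g_L)]/(r−g_L), with H = 10/2 = 5.
P₀ = 9.50 × [(1+0.025) + 5×(0.132−0.025)] / (0.063−0.025)
   = 9.50 × 1.5600 / 0.038 = 390.0000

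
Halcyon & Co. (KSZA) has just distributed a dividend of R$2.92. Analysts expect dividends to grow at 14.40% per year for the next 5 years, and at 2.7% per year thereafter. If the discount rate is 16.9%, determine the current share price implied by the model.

Two-stage DDM. Project D₁…D_5 at 0.144, terminal growth 0.027, discount at r = 0.169.
D_1 = 3.3405
D_2 = 3.8215
D_3 = 4.3718
D_4 = 5.0013
D_5 = 5.7215
Terminal value at t=5: TV = D_6/(r−g) = 5.8760/(0.169−0.027) = 41.3804
P₀ = 3.3405/(1+0.169)^1 + 3.8215/(1+0.169)^2 + 4.3718/(1+0.169)^3 + 5.0013/(1+0.169)^4 + 5.7215/(1+0.169)^5 + 41.3804/(1+0.169)^5 = 32.6445

R$32.64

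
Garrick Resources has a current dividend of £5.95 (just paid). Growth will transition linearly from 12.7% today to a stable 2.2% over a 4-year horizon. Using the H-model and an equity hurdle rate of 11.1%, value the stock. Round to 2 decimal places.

£82.36

H-model: P₀ = D₀[(1+g_L) + H(g_S−g_L)]/(r−g_L), with H = 4/2 = 2.
P₀ = 5.95 × [(1+0.022) + 2×(0.127−0.022)] / (0.111−0.022)
   = 5.95 × 1.2320 / 0.089 = 82.3640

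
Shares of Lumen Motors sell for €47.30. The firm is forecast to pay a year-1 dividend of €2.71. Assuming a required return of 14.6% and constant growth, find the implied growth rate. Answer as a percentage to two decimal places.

8.87%

From P₀ = D₁/(r − g), the implied growth is g = r − D₁/P₀.
g = 0.146 − 2.71/47.30 = 0.146 − 0.05729 = 0.08871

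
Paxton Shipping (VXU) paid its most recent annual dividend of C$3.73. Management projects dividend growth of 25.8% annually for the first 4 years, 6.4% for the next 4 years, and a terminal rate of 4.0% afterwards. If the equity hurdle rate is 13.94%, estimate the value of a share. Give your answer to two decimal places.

C$82.07

Three-stage DDM. Project D₁…D_8; terminal Gordon value at t=8 with g = 0.04; discount at r = 0.1394.
D_1 = 4.6923
D_2 = 5.9030
D_3 = 7.4259
D_4 = 9.3418
D_5 = 9.9397
D_6 = 10.5758
D_7 = 11.2527
D_8 = 11.9729
TV_8 = 12.4518/(0.1394−0.04) = 125.2694
P₀ = Σ Dₜ/(1+r)ᵗ + TV_8/(1+r)^8 = 82.0657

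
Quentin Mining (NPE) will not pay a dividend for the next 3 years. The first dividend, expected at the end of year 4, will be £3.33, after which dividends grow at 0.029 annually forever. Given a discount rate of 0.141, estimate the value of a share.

£20.02

Deferred-dividend DDM. At t=3 the remaining stream is a growing perpetuity with first payment D_4 = 3.33.
V_3 = D_4/(r−g) = 3.33/(0.141−0.029) = 29.7321
P₀ = V_3/(1+r)^3 = 29.7321/(1+0.141)^3 = 20.0156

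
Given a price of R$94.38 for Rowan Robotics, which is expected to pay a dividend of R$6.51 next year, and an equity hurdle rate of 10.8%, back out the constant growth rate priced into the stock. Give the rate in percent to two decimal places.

3.90%

From P₀ = D₁/(r − g), the implied growth is g = r − D₁/P₀.
g = 0.108 − 6.51/94.38 = 0.108 − 0.06898 = 0.03902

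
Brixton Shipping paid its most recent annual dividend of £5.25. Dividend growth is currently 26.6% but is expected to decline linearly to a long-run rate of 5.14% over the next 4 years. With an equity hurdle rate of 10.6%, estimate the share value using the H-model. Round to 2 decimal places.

H-model: P₀ = D₀[(1+g_L) + H(g_S−g_L)]/(r−g_L), with H = 4/2 = 2.
P₀ = 5.25 × [(1+0.0514) + 2×(0.266−0.0514)] / (0.106−0.0514)
   = 5.25 × 1.4806 / 0.0546 = 142.3654

£142.37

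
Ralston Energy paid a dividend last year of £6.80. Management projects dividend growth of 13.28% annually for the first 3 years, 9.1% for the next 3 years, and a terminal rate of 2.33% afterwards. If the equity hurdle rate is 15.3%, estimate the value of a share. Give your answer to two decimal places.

£80.14

Three-stage DDM. Project D₁…D_6; terminal Gordon value at t=6 with g = 0.0233; discount at r = 0.153.
D_1 = 7.7030
D_2 = 8.7260
D_3 = 9.8848
D_4 = 10.7843
D_5 = 11.7657
D_6 = 12.8364
TV_6 = 13.1355/(0.153−0.0233) = 101.2758
P₀ = Σ Dₜ/(1+r)ᵗ + TV_6/(1+r)^6 = 80.1382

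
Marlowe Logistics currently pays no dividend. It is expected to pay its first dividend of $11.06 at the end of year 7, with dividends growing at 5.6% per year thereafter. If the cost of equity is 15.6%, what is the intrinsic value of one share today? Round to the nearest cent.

Deferred-dividend DDM. At t=6 the remaining stream is a growing perpetuity with first payment D_7 = 11.06.
V_6 = D_7/(r−g) = 11.06/(0.156−0.056) = 110.6000
P₀ = V_6/(1+r)^6 = 110.6000/(1+0.156)^6 = 46.3456

$46.35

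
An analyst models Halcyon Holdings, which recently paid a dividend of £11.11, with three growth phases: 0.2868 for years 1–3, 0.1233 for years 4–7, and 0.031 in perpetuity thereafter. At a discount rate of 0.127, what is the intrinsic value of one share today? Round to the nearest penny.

Three-stage DDM. Project D₁…D_7; terminal Gordon value at t=7 with g = 0.031; discount at r = 0.127.
D_1 = 14.2963
D_2 = 18.3965
D_3 = 23.6727
D_4 = 26.5915
D_5 = 29.8702
D_6 = 33.5532
D_7 = 37.6904
TV_7 = 38.8588/(0.127−0.031) = 404.7787
P₀ = Σ Dₜ/(1+r)ᵗ + TV_7/(1+r)^7 = 284.6039

£284.60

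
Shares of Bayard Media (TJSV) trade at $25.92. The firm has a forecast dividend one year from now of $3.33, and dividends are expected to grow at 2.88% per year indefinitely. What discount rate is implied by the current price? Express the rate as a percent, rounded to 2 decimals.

Rearranging the constant-growth DDM: r = D₁/P₀ + g.
r = 3.3300 / 25.92 + 0.0288 = 0.12847 + 0.0288 = 0.15727

15.73%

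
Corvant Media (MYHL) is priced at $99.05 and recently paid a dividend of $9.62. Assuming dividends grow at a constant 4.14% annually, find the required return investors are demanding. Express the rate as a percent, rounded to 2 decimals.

14.25%

Rearranging the constant-growth DDM: r = D₁/P₀ + g.
D₁ = 9.62 × (1 + 0.0414) = 10.0183.
r = 10.0183 / 99.05 + 0.0414 = 0.10114 + 0.0414 = 0.14254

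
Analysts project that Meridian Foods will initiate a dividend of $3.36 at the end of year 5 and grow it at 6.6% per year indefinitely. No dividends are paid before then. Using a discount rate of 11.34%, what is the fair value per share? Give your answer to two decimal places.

$46.13

Deferred-dividend DDM. At t=4 the remaining stream is a growing perpetuity with first payment D_5 = 3.36.
V_4 = D_5/(r−g) = 3.36/(0.1134−0.066) = 70.8861
P₀ = V_4/(1+r)^4 = 70.8861/(1+0.1134)^4 = 46.1271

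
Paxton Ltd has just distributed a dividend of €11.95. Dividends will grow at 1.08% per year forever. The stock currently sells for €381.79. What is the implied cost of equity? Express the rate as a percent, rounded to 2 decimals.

Rearranging the constant-growth DDM: r = D₁/P₀ + g.
D₁ = 11.95 × (1 + 0.0108) = 12.0791.
r = 12.0791 / 381.79 + 0.0108 = 0.03164 + 0.0108 = 0.04244

4.24%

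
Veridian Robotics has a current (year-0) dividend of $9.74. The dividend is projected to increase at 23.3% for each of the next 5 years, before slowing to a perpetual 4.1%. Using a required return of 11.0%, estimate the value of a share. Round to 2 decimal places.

$316.01

Two-stage DDM. Project D₁…D_5 at 0.233, terminal growth 0.041, discount at r = 0.11.
D_1 = 12.0094
D_2 = 14.8076
D_3 = 18.2578
D_4 = 22.5119
D_5 = 27.7571
Terminal value at t=5: TV = D_6/(r−g) = 28.8952/(0.11−0.041) = 418.7704
P₀ = 12.0094/(1+0.11)^1 + 14.8076/(1+0.11)^2 + 18.2578/(1+0.11)^3 + 22.5119/(1+0.11)^4 + 27.7571/(1+0.11)^5 + 418.7704/(1+0.11)^5 = 316.0090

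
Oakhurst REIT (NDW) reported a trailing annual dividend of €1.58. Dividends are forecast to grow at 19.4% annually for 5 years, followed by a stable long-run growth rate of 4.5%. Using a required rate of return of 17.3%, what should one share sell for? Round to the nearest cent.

€22.43

Two-stage DDM. Project D₁…D_5 at 0.194, terminal growth 0.045, discount at r = 0.173.
D_1 = 1.8865
D_2 = 2.2525
D_3 = 2.6895
D_4 = 3.2113
D_5 = 3.8342
Terminal value at t=5: TV = D_6/(r−g) = 4.0068/(0.173−0.045) = 31.3029
P₀ = 1.8865/(1+0.173)^1 + 2.2525/(1+0.173)^2 + 2.6895/(1+0.173)^3 + 3.2113/(1+0.173)^4 + 3.8342/(1+0.173)^5 + 31.3029/(1+0.173)^5 = 22.4305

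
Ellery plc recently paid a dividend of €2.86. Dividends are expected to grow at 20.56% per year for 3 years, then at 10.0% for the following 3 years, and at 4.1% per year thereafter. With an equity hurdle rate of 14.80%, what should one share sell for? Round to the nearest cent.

€46.95

Three-stage DDM. Project D₁…D_6; terminal Gordon value at t=6 with g = 0.041; discount at r = 0.148.
D_1 = 3.4480
D_2 = 4.1569
D_3 = 5.0116
D_4 = 5.5128
D_5 = 6.0640
D_6 = 6.6704
TV_6 = 6.9439/(0.148−0.041) = 64.8964
P₀ = Σ Dₜ/(1+r)ᵗ + TV_6/(1+r)^6 = 46.9505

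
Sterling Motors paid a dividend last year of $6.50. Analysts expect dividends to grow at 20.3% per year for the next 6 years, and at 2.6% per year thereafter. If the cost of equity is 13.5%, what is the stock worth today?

Two-stage DDM. Project D₁…D_6 at 0.203, terminal growth 0.026, discount at r = 0.135.
D_1 = 7.8195
D_2 = 9.4069
D_3 = 11.3165
D_4 = 13.6137
D_5 = 16.3773
D_6 = 19.7019
Terminal value at t=6: TV = D_7/(r−g) = 20.2141/(0.135−0.026) = 185.4505
P₀ = 7.8195/(1+0.135)^1 + 9.4069/(1+0.135)^2 + 11.3165/(1+0.135)^3 + 13.6137/(1+0.135)^4 + 16.3773/(1+0.135)^5 + 19.7019/(1+0.135)^6 + 185.4505/(1+0.135)^6 = 134.7920

$134.79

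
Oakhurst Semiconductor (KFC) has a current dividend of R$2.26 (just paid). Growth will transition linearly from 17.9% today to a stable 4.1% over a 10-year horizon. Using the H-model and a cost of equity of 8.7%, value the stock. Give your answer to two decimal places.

H-model: P₀ = D₀[(1+g_L) + H(g_S−g_L)]/(r−g_L), with H = 10/2 = 5.
P₀ = 2.26 × [(1+0.041) + 5×(0.179−0.041)] / (0.087−0.041)
   = 2.26 × 1.7310 / 0.046 = 85.0448

R$85.04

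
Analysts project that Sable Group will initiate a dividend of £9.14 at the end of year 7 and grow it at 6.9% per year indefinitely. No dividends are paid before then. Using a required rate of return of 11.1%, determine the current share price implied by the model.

£115.72

Deferred-dividend DDM. At t=6 the remaining stream is a growing perpetuity with first payment D_7 = 9.14.
V_6 = D_7/(r−g) = 9.14/(0.111−0.069) = 217.6190
P₀ = V_6/(1+r)^6 = 217.6190/(1+0.111)^6 = 115.7211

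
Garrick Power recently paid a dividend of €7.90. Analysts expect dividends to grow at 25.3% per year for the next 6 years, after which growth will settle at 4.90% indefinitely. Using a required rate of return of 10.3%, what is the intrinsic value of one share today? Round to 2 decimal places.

€405.64

Two-stage DDM. Project D₁…D_6 at 0.253, terminal growth 0.049, discount at r = 0.103.
D_1 = 9.8987
D_2 = 12.4031
D_3 = 15.5410
D_4 = 19.4729
D_5 = 24.3996
D_6 = 30.5727
Terminal value at t=6: TV = D_7/(r−g) = 32.0707/(0.103−0.049) = 593.9026
P₀ = 9.8987/(1+0.103)^1 + 12.4031/(1+0.103)^2 + 15.5410/(1+0.103)^3 + 19.4729/(1+0.103)^4 + 24.3996/(1+0.103)^5 + 30.5727/(1+0.103)^6 + 593.9026/(1+0.103)^6 = 405.6383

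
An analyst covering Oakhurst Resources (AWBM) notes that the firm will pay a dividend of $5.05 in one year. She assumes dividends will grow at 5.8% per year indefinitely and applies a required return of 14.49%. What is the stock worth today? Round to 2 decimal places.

Gordon growth model: P₀ = D₁/(r − g), with D₁ = 5.05 given directly.
P₀ = 5.0500 / (0.1449 − 0.058) = 5.0500 / 0.0869 = 58.1128

$58.11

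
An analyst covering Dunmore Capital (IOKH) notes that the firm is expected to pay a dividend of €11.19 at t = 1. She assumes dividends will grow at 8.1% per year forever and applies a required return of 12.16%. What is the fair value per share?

€275.62

Gordon growth model: P₀ = D₁/(r − g), with D₁ = 11.19 given directly.
P₀ = 11.1900 / (0.1216 − 0.081) = 11.1900 / 0.0406 = 275.6158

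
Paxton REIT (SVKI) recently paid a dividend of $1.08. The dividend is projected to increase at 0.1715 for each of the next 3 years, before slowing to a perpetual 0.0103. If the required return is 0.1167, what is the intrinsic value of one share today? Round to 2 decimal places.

$15.41

Two-stage DDM. Project D₁…D_3 at 0.1715, terminal growth 0.0103, discount at r = 0.1167.
D_1 = 1.2652
D_2 = 1.4822
D_3 = 1.7364
Terminal value at t=3: TV = D_4/(r−g) = 1.7543/(0.1167−0.0103) = 16.4877
P₀ = 1.2652/(1+0.1167)^1 + 1.4822/(1+0.1167)^2 + 1.7364/(1+0.1167)^3 + 16.4877/(1+0.1167)^3 = 15.4085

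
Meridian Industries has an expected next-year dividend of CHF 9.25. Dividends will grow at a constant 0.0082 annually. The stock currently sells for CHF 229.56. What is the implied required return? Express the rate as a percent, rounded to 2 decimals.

4.85%

Rearranging the constant-growth DDM: r = D₁/P₀ + g.
r = 9.2500 / 229.56 + 0.0082 = 0.04029 + 0.0082 = 0.04849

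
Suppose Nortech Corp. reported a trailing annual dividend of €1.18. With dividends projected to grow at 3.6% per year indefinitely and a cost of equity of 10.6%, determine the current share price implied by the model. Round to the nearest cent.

€17.46

Gordon growth model: P₀ = D₁/(r − g). D₁ = 1.18 × (1 + 0.036) = 1.2225.
P₀ = 1.2225 / (0.106 − 0.036) = 1.2225 / 0.07 = 17.4640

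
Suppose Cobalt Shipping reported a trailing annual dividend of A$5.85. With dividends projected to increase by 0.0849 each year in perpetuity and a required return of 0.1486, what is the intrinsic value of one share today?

Gordon growth model: P₀ = D₁/(r − g). D₁ = 5.85 × (1 + 0.0849) = 6.3467.
P₀ = 6.3467 / (0.1486 − 0.0849) = 6.3467 / 0.0637 = 99.6337

A$99.63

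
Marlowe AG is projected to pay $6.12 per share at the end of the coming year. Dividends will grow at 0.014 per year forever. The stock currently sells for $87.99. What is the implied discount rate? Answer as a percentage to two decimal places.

Rearranging the constant-growth DDM: r = D₁/P₀ + g.
r = 6.1200 / 87.99 + 0.014 = 0.06955 + 0.014 = 0.08355

8.36%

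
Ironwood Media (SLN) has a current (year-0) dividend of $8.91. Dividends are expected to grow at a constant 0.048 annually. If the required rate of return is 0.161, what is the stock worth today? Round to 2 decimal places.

$82.63

Gordon growth model: P₀ = D₁/(r − g). D₁ = 8.91 × (1 + 0.048) = 9.3377.
P₀ = 9.3377 / (0.161 − 0.048) = 9.3377 / 0.113 = 82.6343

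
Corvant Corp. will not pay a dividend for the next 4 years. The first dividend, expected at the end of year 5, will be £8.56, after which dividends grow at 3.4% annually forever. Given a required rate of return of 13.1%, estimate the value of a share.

Deferred-dividend DDM. At t=4 the remaining stream is a growing perpetuity with first payment D_5 = 8.56.
V_4 = D_5/(r−g) = 8.56/(0.131−0.034) = 88.2474
P₀ = V_4/(1+r)^4 = 88.2474/(1+0.131)^4 = 53.9326

£53.93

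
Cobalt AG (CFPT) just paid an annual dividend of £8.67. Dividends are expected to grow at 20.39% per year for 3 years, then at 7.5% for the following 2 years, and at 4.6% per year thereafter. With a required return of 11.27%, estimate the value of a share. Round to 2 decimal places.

Three-stage DDM. Project D₁…D_5; terminal Gordon value at t=5 with g = 0.046; discount at r = 0.1127.
D_1 = 10.4378
D_2 = 12.5661
D_3 = 15.1283
D_4 = 16.2629
D_5 = 17.4827
TV_5 = 18.2869/(0.1127−0.046) = 274.1657
P₀ = Σ Dₜ/(1+r)ᵗ + TV_5/(1+r)^5 = 212.1101

£212.11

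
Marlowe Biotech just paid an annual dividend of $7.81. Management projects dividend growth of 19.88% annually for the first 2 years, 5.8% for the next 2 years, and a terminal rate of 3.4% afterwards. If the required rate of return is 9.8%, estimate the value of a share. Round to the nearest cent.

$175.10

Three-stage DDM. Project D₁…D_4; terminal Gordon value at t=4 with g = 0.034; discount at r = 0.098.
D_1 = 9.3626
D_2 = 11.2239
D_3 = 11.8749
D_4 = 12.5637
TV_4 = 12.9908/(0.098−0.034) = 202.9815
P₀ = Σ Dₜ/(1+r)ᵗ + TV_4/(1+r)^4 = 175.1032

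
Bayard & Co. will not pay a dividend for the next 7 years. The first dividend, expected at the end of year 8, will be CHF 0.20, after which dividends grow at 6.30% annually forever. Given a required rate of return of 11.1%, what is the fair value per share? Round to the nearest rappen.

CHF 1.99

Deferred-dividend DDM. At t=7 the remaining stream is a growing perpetuity with first payment D_8 = 0.20.
V_7 = D_8/(r−g) = 0.20/(0.111−0.063) = 4.1667
P₀ = V_7/(1+r)^7 = 4.1667/(1+0.111)^7 = 1.9943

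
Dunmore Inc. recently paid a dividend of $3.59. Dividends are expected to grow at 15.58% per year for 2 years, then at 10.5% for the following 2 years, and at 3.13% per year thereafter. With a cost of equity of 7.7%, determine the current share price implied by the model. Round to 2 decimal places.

$114.80

Three-stage DDM. Project D₁…D_4; terminal Gordon value at t=4 with g = 0.0313; discount at r = 0.077.
D_1 = 4.1493
D_2 = 4.7958
D_3 = 5.2993
D_4 = 5.8558
TV_4 = 6.0391/(0.077−0.0313) = 132.1458
P₀ = Σ Dₜ/(1+r)ᵗ + TV_4/(1+r)^4 = 114.7994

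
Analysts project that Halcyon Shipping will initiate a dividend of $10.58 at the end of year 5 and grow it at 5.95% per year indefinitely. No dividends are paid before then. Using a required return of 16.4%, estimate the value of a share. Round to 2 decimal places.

Deferred-dividend DDM. At t=4 the remaining stream is a growing perpetuity with first payment D_5 = 10.58.
V_4 = D_5/(r−g) = 10.58/(0.164−0.0595) = 101.2440
P₀ = V_4/(1+r)^4 = 101.2440/(1+0.164)^4 = 55.1515

$55.15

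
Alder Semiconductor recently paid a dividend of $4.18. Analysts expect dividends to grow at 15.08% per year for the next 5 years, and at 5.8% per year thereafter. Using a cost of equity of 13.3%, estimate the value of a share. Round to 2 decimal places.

$85.65

Two-stage DDM. Project D₁…D_5 at 0.1508, terminal growth 0.058, discount at r = 0.133.
D_1 = 4.8103
D_2 = 5.5357
D_3 = 6.3705
D_4 = 7.3312
D_5 = 8.4368
Terminal value at t=5: TV = D_6/(r−g) = 8.9261/(0.133−0.058) = 119.0145
P₀ = 4.8103/(1+0.133)^1 + 5.5357/(1+0.133)^2 + 6.3705/(1+0.133)^3 + 7.3312/(1+0.133)^4 + 8.4368/(1+0.133)^5 + 119.0145/(1+0.133)^5 = 85.6516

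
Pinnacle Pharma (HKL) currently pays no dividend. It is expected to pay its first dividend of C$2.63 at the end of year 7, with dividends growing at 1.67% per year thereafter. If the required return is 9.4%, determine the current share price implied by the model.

Deferred-dividend DDM. At t=6 the remaining stream is a growing perpetuity with first payment D_7 = 2.63.
V_6 = D_7/(r−g) = 2.63/(0.094−0.0167) = 34.0233
P₀ = V_6/(1+r)^6 = 34.0233/(1+0.094)^6 = 19.8460

C$19.85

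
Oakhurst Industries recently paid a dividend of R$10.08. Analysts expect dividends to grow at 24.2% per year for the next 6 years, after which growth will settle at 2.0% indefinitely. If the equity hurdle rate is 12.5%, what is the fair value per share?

R$264.02

Two-stage DDM. Project D₁…D_6 at 0.242, terminal growth 0.02, discount at r = 0.125.
D_1 = 12.5194
D_2 = 15.5490
D_3 = 19.3119
D_4 = 23.9854
D_5 = 29.7899
D_6 = 36.9990
Terminal value at t=6: TV = D_7/(r−g) = 37.7390/(0.125−0.02) = 359.4190
P₀ = 12.5194/(1+0.125)^1 + 15.5490/(1+0.125)^2 + 19.3119/(1+0.125)^3 + 23.9854/(1+0.125)^4 + 29.7899/(1+0.125)^5 + 36.9990/(1+0.125)^6 + 359.4190/(1+0.125)^6 = 264.0237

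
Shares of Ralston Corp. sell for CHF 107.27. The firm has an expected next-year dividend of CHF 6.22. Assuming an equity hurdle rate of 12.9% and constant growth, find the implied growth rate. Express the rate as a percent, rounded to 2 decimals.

From P₀ = D₁/(r − g), the implied growth is g = r − D₁/P₀.
g = 0.129 − 6.22/107.27 = 0.129 − 0.05798 = 0.07102

7.10%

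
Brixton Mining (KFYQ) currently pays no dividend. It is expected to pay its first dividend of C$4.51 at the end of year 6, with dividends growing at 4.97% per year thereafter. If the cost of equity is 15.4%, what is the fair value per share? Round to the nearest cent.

C$21.13

Deferred-dividend DDM. At t=5 the remaining stream is a growing perpetuity with first payment D_6 = 4.51.
V_5 = D_6/(r−g) = 4.51/(0.154−0.0497) = 43.2407
P₀ = V_5/(1+r)^5 = 43.2407/(1+0.154)^5 = 21.1282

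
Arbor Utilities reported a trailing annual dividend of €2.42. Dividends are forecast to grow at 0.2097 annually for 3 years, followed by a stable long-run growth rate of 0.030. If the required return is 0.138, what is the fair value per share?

€35.94

Two-stage DDM. Project D₁…D_3 at 0.2097, terminal growth 0.03, discount at r = 0.138.
D_1 = 2.9275
D_2 = 3.5414
D_3 = 4.2840
Terminal value at t=3: TV = D_4/(r−g) = 4.4125/(0.138−0.03) = 40.8566
P₀ = 2.9275/(1+0.138)^1 + 3.5414/(1+0.138)^2 + 4.2840/(1+0.138)^3 + 40.8566/(1+0.138)^3 = 35.9365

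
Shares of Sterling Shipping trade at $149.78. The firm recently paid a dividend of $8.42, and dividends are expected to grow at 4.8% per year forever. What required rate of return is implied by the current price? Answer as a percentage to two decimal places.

10.69%

Rearranging the constant-growth DDM: r = D₁/P₀ + g.
D₁ = 8.42 × (1 + 0.048) = 8.8242.
r = 8.8242 / 149.78 + 0.048 = 0.05891 + 0.048 = 0.10691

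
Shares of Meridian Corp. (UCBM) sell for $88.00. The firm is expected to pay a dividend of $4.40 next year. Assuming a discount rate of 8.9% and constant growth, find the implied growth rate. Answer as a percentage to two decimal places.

From P₀ = D₁/(r − g), the implied growth is g = r − D₁/P₀.
g = 0.089 − 4.40/88.00 = 0.089 − 0.05000 = 0.03900

3.90%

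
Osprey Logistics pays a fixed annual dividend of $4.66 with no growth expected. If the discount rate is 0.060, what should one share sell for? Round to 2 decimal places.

$77.67

Zero-growth DDM (perpetuity): P₀ = D/r = 4.66 / 0.06 = 77.6667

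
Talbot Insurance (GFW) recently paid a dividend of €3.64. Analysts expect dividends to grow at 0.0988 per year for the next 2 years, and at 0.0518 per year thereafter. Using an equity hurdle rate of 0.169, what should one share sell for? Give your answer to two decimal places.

€35.50

Two-stage DDM. Project D₁…D_2 at 0.0988, terminal growth 0.0518, discount at r = 0.169.
D_1 = 3.9996
D_2 = 4.3948
Terminal value at t=2: TV = D_3/(r−g) = 4.6224/(0.169−0.0518) = 39.4407
P₀ = 3.9996/(1+0.169)^1 + 4.3948/(1+0.169)^2 + 39.4407/(1+0.169)^2 = 35.4986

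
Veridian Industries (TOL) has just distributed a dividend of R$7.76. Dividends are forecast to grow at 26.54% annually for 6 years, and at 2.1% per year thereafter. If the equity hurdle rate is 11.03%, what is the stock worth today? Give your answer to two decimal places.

Two-stage DDM. Project D₁…D_6 at 0.2654, terminal growth 0.021, discount at r = 0.1103.
D_1 = 9.8195
D_2 = 12.4256
D_3 = 15.7234
D_4 = 19.8963
D_5 = 25.1768
D_6 = 31.8587
Terminal value at t=6: TV = D_7/(r−g) = 32.5278/(0.1103−0.021) = 364.2529
P₀ = 9.8195/(1+0.1103)^1 + 12.4256/(1+0.1103)^2 + 15.7234/(1+0.1103)^3 + 19.8963/(1+0.1103)^4 + 25.1768/(1+0.1103)^5 + 31.8587/(1+0.1103)^6 + 364.2529/(1+0.1103)^6 = 269.8585

R$269.86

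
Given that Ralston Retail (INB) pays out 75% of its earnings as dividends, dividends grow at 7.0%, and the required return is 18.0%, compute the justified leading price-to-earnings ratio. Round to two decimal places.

Justified leading P/E = b/(r−g) = 0.75/(0.18−0.07) = 6.8182

6.82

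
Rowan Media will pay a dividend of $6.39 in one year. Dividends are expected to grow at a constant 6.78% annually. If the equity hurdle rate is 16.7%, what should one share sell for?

Gordon growth model: P₀ = D₁/(r − g), with D₁ = 6.39 given directly.
P₀ = 6.3900 / (0.167 − 0.0678) = 6.3900 / 0.0992 = 64.4153

$64.42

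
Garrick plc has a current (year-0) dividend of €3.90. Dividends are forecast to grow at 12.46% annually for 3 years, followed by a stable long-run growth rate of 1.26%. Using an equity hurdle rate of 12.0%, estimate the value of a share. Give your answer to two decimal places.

Two-stage DDM. Project D₁…D_3 at 0.1246, terminal growth 0.0126, discount at r = 0.12.
D_1 = 4.3859
D_2 = 4.9324
D_3 = 5.5470
Terminal value at t=3: TV = D_4/(r−g) = 5.6169/(0.12−0.0126) = 52.2989
P₀ = 4.3859/(1+0.12)^1 + 4.9324/(1+0.12)^2 + 5.5470/(1+0.12)^3 + 52.2989/(1+0.12)^3 = 49.0217

€49.02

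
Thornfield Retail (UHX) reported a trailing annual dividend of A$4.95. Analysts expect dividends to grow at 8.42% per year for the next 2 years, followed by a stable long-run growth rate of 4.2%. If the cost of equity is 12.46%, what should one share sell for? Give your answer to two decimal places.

A$67.41

Two-stage DDM. Project D₁…D_2 at 0.0842, terminal growth 0.042, discount at r = 0.1246.
D_1 = 5.3668
D_2 = 5.8187
Terminal value at t=2: TV = D_3/(r−g) = 6.0631/(0.1246−0.042) = 73.4026
P₀ = 5.3668/(1+0.1246)^1 + 5.8187/(1+0.1246)^2 + 73.4026/(1+0.1246)^2 = 67.4113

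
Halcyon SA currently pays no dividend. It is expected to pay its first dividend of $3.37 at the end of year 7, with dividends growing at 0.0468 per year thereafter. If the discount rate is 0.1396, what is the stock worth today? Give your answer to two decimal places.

Deferred-dividend DDM. At t=6 the remaining stream is a growing perpetuity with first payment D_7 = 3.37.
V_6 = D_7/(r−g) = 3.37/(0.1396−0.0468) = 36.3147
P₀ = V_6/(1+r)^6 = 36.3147/(1+0.1396)^6 = 16.5793

$16.58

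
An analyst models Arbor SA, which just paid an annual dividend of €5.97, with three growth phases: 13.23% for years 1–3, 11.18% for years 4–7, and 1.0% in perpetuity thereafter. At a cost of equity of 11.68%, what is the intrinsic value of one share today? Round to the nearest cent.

Three-stage DDM. Project D₁…D_7; terminal Gordon value at t=7 with g = 0.01; discount at r = 0.1168.
D_1 = 6.7598
D_2 = 7.6542
D_3 = 8.6668
D_4 = 9.6357
D_5 = 10.7130
D_6 = 11.9107
D_7 = 13.2424
TV_7 = 13.3748/(0.1168−0.01) = 125.2321
P₀ = Σ Dₜ/(1+r)ᵗ + TV_7/(1+r)^7 = 100.8173

€100.82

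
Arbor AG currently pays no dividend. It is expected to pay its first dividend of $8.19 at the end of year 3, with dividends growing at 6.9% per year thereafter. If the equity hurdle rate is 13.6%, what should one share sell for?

Deferred-dividend DDM. At t=2 the remaining stream is a growing perpetuity with first payment D_3 = 8.19.
V_2 = D_3/(r−g) = 8.19/(0.136−0.069) = 122.2388
P₀ = V_2/(1+r)^2 = 122.2388/(1+0.136)^2 = 94.7223

$94.72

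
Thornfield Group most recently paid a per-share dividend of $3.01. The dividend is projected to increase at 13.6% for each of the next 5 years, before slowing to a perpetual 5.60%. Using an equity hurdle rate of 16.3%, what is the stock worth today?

Two-stage DDM. Project D₁…D_5 at 0.136, terminal growth 0.056, discount at r = 0.163.
D_1 = 3.4194
D_2 = 3.8844
D_3 = 4.4127
D_4 = 5.0128
D_5 = 5.6945
Terminal value at t=5: TV = D_6/(r−g) = 6.0134/(0.163−0.056) = 56.2003
P₀ = 3.4194/(1+0.163)^1 + 3.8844/(1+0.163)^2 + 4.4127/(1+0.163)^3 + 5.0128/(1+0.163)^4 + 5.6945/(1+0.163)^5 + 56.2003/(1+0.163)^5 = 40.4480

$40.45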